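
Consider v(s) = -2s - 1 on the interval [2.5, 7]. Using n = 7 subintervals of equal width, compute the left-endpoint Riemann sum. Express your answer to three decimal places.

Δs = (7 − 2.5)/7 = 9/14.
Left endpoints: 2.5, 22/7, 53/14, 31/7, 71/14, 40/7, 89/14.
v(2.5) = -6, v(22/7) = -51/7, v(53/14) = -60/7, v(31/7) = -69/7, v(71/14) = -78/7, v(40/7) = -87/7, v(89/14) = -96/7.
Sum = Δs · [v(2.5) + v(22/7) + v(53/14) + ...].
Sum ≈ -44.357.

-44.357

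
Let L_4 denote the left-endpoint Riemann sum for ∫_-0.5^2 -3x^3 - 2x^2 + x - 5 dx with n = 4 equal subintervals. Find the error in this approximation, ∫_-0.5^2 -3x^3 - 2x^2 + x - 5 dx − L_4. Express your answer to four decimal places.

-7.7555

Exact integral: ∫_-0.5^2 f(x) dx ≈ -27.994792.
L_4 ≈ -20.239258.
Error ≈ -27.994792 − (-20.239258) ≈ -7.7555.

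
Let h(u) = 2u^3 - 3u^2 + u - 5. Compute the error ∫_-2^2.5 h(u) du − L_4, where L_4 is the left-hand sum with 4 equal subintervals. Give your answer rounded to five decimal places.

Exact integral: ∫_-2^2.5 h(u) du = -33.46875.
L_4 ≈ -60.2050781.
Error ≈ -33.46875 − (-60.2050781) ≈ 26.73633.

26.73633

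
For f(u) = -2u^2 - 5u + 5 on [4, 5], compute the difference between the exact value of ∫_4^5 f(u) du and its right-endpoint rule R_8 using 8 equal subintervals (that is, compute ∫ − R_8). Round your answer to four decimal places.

1.4427

Exact integral: ∫_4^5 f(u) du ≈ -58.166667.
R_8 = -59.609375.
Error ≈ -58.166667 − (-59.609375) ≈ 1.4427.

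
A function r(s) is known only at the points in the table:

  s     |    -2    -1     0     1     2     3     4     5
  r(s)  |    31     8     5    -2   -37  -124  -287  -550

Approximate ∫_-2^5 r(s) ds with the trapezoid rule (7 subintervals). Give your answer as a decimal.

-696.5

Δs = 1.
T_7 = (1/2)·[31 + 2·8 + 2·5 + 2·(-2) + 2·(-37) + 2·(-124) + 2·(-287) + (-550)] = -696.5.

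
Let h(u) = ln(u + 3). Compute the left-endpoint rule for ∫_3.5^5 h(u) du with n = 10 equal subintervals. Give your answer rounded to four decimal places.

2.9532

Δu = (5 − 3.5)/10 = 0.15.
Left endpoints: 3.5, 3.65, 3.8, 3.95, 4.1, 4.25, 4.4, 4.55, 4.7, 4.85.
h(3.5) ≈ 1.8718, h(3.65) ≈ 1.8946, h(3.8) ≈ 1.9169, h(3.95) ≈ 1.9387, h(4.1) ≈ 1.9601, h(4.25) ≈ 1.9810, h(4.4) ≈ 2.0015, h(4.55) ≈ 2.0215, h(4.7) ≈ 2.0412, h(4.85) ≈ 2.0605.
Sum = Δu · [h(3.5) + h(3.65) + h(3.8) + ...].
Sum ≈ 2.9532.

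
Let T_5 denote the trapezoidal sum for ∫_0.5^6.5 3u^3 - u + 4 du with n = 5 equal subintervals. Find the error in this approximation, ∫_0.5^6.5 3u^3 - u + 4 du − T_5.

Exact integral: ∫_0.5^6.5 f(u) du = 1341.75.
T_5 = 1387.11.
Error = 1341.75 − 1387.11 = -45.36.

-45.36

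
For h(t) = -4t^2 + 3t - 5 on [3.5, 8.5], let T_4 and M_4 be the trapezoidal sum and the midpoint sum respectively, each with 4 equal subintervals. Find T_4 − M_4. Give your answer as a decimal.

-7.8125

T_4 = -701.875.
M_4 = -694.0625.
T_4 − M_4 = -7.8125.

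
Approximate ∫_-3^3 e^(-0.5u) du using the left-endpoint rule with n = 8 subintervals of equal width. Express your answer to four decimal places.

10.2137

Δu = (3 − (-3))/8 = 0.75.
Left endpoints: -3, -2.25, -1.5, -0.75, 0, 0.75, 1.5, 2.25.
f(-3) ≈ 4.4817, f(-2.25) ≈ 3.0802, f(-1.5) ≈ 2.1170, f(-0.75) ≈ 1.4550, f(0) ≈ 1.0000, f(0.75) ≈ 0.6873, f(1.5) ≈ 0.4724, f(2.25) ≈ 0.3247.
Sum = Δu · [f(-3) + f(-2.25) + f(-1.5) + ...].
Sum ≈ 10.2137.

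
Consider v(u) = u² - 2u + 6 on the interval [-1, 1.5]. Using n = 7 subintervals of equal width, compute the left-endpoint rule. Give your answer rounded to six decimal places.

15.931122

Δu = (1.5 − (-1))/7 = 5/14.
Left endpoints: -1, -9/14, -2/7, 1/14, 3/7, 11/14, 8/7.
v(-1) = 9, v(-9/14) = 1509/196, v(-2/7) = 326/49, v(1/14) = 1149/196, v(3/7) = 261/49, v(11/14) = 989/196, v(8/7) = 246/49.
Sum = Δu · [v(-1) + v(-9/14) + v(-2/7) + ...].
Sum ≈ 15.931122.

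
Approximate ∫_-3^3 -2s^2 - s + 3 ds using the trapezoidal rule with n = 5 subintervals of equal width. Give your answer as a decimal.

-20.88

Δs = (3 − (-3))/5 = 1.2.
f(-3) = -12, f(-1.8) = -1.68, f(-0.6) = 2.88, f(0.6) = 1.68, f(1.8) = -5.28, f(3) = -18.
T_5 = (Δs/2)·[f(s_0) + 2f(s_1) + ... + 2f(s_{4}) + f(s_5)].
Sum = -20.88.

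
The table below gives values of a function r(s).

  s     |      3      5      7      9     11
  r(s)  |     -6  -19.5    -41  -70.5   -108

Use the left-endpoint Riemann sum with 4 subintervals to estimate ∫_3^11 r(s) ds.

-274

Δs = 2.
Sum = 2·[(-6) + (-19.5) + (-41) + (-70.5)] = -274.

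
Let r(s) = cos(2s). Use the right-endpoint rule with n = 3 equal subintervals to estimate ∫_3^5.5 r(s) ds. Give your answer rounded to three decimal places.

Δs = (5.5 − 3)/3 = 5/6.
Right endpoints: 23/6, 14/3, 5.5.
r(23/6) ≈ 0.186, r(14/3) ≈ -0.996, r(5.5) ≈ 0.004.
Sum = Δs · [r(23/6) + r(14/3) + r(5.5)].
Sum ≈ -0.671.

-0.671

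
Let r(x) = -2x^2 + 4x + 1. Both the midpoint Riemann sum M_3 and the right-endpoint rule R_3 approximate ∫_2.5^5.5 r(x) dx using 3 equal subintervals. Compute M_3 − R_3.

M_3 = -49.
R_3 = -68.5.
M_3 − R_3 = 19.5.

19.5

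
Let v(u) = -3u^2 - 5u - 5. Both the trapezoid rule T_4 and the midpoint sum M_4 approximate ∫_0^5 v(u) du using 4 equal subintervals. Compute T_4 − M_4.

-5.859375

T_4 = -216.40625.
M_4 = -210.546875.
T_4 − M_4 = -5.859375.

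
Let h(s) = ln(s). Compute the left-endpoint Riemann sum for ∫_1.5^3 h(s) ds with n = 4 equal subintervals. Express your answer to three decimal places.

Δs = (3 − 1.5)/4 = 0.375.
Left endpoints: 1.5, 1.875, 2.25, 2.625.
h(1.5) ≈ 0.405, h(1.875) ≈ 0.629, h(2.25) ≈ 0.811, h(2.625) ≈ 0.965.
Sum = Δs · [h(1.5) + h(1.875) + h(2.25) + h(2.625)].
Sum ≈ 1.054.

1.054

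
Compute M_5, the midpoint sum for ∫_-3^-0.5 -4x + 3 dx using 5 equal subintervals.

25

Δx = (-0.5 − (-3))/5 = 0.5.
Midpoints: -2.75, -2.25, -1.75, -1.25, -0.75.
f(-2.75) = 14, f(-2.25) = 12, f(-1.75) = 10, f(-1.25) = 8, f(-0.75) = 6.
Sum = Δx · [f(-2.75) + f(-2.25) + f(-1.75) + f(-1.25) + f(-0.75)].
Sum = 25.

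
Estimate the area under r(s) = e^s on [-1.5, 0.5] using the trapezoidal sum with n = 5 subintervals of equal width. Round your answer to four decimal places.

Δs = (0.5 − (-1.5))/5 = 0.4.
r(-1.5) ≈ 0.2231, r(-1.1) ≈ 0.3329, r(-0.7) ≈ 0.4966, r(-0.3) ≈ 0.7408, r(0.1) ≈ 1.1052, r(0.5) ≈ 1.6487.
T_5 = (Δs/2)·[r(s_0) + 2r(s_1) + ... + 2r(s_{4}) + r(s_5)].
Sum ≈ 1.4445.

1.4445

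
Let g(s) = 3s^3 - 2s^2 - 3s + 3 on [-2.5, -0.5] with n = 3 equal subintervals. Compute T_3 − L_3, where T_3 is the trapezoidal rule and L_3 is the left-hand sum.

17.5

T_3 ≈ -26.879630.
L_3 ≈ -44.379630.
T_3 − L_3 = 17.5.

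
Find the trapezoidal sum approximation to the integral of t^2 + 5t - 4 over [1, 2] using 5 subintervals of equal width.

5.84

Δt = (2 − 1)/5 = 0.2.
f(1) = 2, f(1.2) = 3.44, f(1.4) = 4.96, f(1.6) = 6.56, f(1.8) = 8.24, f(2) = 10.
T_5 = (Δt/2)·[f(t_0) + 2f(t_1) + ... + 2f(t_{4}) + f(t_5)].
Sum = 5.84.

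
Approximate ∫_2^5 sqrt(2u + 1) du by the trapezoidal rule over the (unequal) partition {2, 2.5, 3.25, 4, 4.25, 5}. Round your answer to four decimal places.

Subinterval widths: 0.5, 0.75, 0.75, 0.25, 0.75.
f(2) ≈ 2.2361, f(2.5) ≈ 2.4495, f(3.25) ≈ 2.7386, f(4) ≈ 3.0000, f(4.25) ≈ 3.0822, f(5) ≈ 3.3166.
On each subinterval the trapezoid contributes (Δu_i/2)·[f(u_{i-1}) + f(u_i)].
Sum ≈ 8.4287.

8.4287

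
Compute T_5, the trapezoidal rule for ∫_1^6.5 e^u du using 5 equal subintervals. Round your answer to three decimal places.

Δu = (6.5 − 1)/5 = 1.1.
f(1) ≈ 2.718, f(2.1) ≈ 8.166, f(3.2) ≈ 24.533, f(4.3) ≈ 73.700, f(5.4) ≈ 221.406, f(6.5) ≈ 665.142.
T_5 = (Δu/2)·[f(u_0) + 2f(u_1) + ... + 2f(u_{4}) + f(u_5)].
Sum ≈ 727.908.

727.908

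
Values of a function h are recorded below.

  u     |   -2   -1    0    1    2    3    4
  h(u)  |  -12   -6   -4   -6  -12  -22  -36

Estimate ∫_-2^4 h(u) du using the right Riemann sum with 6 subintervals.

Δu = 1.
Sum = 1·[(-6) + (-4) + (-6) + (-12) + (-22) + (-36)] = -86.

-86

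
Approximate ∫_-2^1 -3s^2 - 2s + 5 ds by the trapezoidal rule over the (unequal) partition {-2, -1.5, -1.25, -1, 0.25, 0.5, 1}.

7.875

Subinterval widths: 0.5, 0.25, 0.25, 1.25, 0.25, 0.5.
f(-2) = -3, f(-1.5) = 1.25, f(-1.25) = 2.8125, f(-1) = 4, f(0.25) = 4.3125, f(0.5) = 3.25, f(1) = 0.
On each subinterval the trapezoid contributes (Δs_i/2)·[f(s_{i-1}) + f(s_i)].
Sum = 7.875.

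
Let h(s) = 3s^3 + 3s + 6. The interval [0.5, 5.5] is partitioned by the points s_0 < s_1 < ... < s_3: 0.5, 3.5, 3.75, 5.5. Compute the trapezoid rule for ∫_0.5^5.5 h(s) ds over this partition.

Subinterval widths: 3, 0.25, 1.75.
h(0.5) = 7.875, h(3.5) = 145.125, h(3.75) = 175.453125, h(5.5) = 521.625.
On each subinterval the trapezoid contributes (Δs_i/2)·[h(s_{i-1}) + h(s_i)].
Sum = 879.515625.

879.515625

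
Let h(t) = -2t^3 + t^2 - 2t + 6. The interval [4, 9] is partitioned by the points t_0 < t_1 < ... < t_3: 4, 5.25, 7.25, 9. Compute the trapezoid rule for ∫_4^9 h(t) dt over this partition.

Subinterval widths: 1.25, 2, 1.75.
h(4) = -114, h(5.25) = -266.34375, h(7.25) = -718.09375, h(9) = -1389.
On each subinterval the trapezoid contributes (Δt_i/2)·[h(t_{i-1}) + h(t_i)].
Sum = -3065.859375.

-3065.859375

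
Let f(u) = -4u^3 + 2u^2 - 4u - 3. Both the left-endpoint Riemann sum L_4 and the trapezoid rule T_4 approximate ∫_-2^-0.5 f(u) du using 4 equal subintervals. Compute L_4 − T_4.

8.4375

L_4 = 33.22265625.
T_4 = 24.78515625.
L_4 − T_4 = 8.4375.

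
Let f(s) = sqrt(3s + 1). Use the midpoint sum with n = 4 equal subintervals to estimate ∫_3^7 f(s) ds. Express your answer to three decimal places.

15.910

Δs = (7 − 3)/4 = 1.
Midpoints: 3.5, 4.5, 5.5, 6.5.
f(3.5) ≈ 3.391, f(4.5) ≈ 3.808, f(5.5) ≈ 4.183, f(6.5) ≈ 4.528.
Sum = Δs · [f(3.5) + f(4.5) + f(5.5) + f(6.5)].
Sum ≈ 15.910.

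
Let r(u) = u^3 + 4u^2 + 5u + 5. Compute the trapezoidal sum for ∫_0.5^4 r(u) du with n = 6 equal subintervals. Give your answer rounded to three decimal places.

208.160

Δu = (4 − 0.5)/6 = 7/12.
r(0.5) = 8.625, r(13/12) = 28309/1728, r(5/3) = 785/27, r(2.25) = 47.890625, r(17/6) = 15989/216, r(41/12) = 187769/1728, r(4) = 153.
T_6 = (Δu/2)·[r(u_0) + 2r(u_1) + ... + 2r(u_{5}) + r(u_6)].
Sum ≈ 208.160.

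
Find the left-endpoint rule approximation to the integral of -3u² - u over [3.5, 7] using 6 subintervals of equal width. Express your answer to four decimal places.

Δu = (7 − 3.5)/6 = 7/12.
Left endpoints: 3.5, 49/12, 14/3, 5.25, 35/6, 77/12.
f(3.5) = -40.25, f(49/12) = -2597/48, f(14/3) = -70, f(5.25) = -87.9375, f(35/6) = -1295/12, f(77/12) = -129.9375.
Sum = Δu · [f(3.5) + f(49/12) + f(14/3) + ...].
Sum ≈ -285.9184.

-285.9184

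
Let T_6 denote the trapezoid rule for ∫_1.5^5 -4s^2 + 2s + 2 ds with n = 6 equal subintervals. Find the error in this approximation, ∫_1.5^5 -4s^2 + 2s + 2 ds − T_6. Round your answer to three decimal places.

Exact integral: ∫_1.5^5 f(s) ds ≈ -132.41667.
T_6 ≈ -133.21065.
Error ≈ -132.41667 − (-133.21065) ≈ 0.794.

0.794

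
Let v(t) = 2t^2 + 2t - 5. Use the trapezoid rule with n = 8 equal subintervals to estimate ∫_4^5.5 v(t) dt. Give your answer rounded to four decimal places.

Δt = (5.5 − 4)/8 = 0.1875.
v(4) = 35, v(4.1875) = 38.4453125, v(4.375) = 42.03125, v(4.5625) = 45.7578125, v(4.75) = 49.625, v(4.9375) = 53.6328125, v(5.125) = 57.78125, v(5.3125) = 62.0703125, v(5.5) = 66.5.
T_8 = (Δt/2)·[v(t_0) + 2v(t_1) + ... + 2v(t_{7}) + v(t_8)].
Sum ≈ 75.0176.

75.0176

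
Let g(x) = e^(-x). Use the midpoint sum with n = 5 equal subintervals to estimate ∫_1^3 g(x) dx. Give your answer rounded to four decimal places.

Δx = (3 − 1)/5 = 0.4.
Midpoints: 1.2, 1.6, 2, 2.4, 2.8.
g(1.2) ≈ 0.3012, g(1.6) ≈ 0.2019, g(2) ≈ 0.1353, g(2.4) ≈ 0.0907, g(2.8) ≈ 0.0608.
Sum = Δx · [g(1.2) + g(1.6) + g(2) + g(2.4) + g(2.8)].
Sum ≈ 0.3160.

0.3160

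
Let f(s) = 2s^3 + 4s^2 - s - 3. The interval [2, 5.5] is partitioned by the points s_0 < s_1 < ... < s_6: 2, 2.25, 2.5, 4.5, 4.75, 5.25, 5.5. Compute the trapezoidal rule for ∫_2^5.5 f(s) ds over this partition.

Subinterval widths: 0.25, 0.25, 2, 0.25, 0.5, 0.25.
f(2) = 27, f(2.25) = 37.78125, f(2.5) = 50.75, f(4.5) = 255.75, f(4.75) = 296.84375, f(5.25) = 391.40625, f(5.5) = 445.25.
On each subinterval the trapezoid contributes (Δs_i/2)·[f(s_{i-1}) + f(s_i)].
Sum = 671.3828125.

671.3828125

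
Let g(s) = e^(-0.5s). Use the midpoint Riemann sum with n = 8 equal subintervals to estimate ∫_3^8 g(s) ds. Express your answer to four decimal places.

0.4080

Δs = (8 − 3)/8 = 0.625.
Midpoints: 3.3125, 3.9375, 4.5625, 5.1875, 5.8125, 6.4375, 7.0625, 7.6875.
g(3.3125) ≈ 0.1909, g(3.9375) ≈ 0.1396, g(4.5625) ≈ 0.1022, g(5.1875) ≈ 0.0747, g(5.8125) ≈ 0.0547, g(6.4375) ≈ 0.0400, g(7.0625) ≈ 0.0293, g(7.6875) ≈ 0.0214.
Sum = Δs · [g(3.3125) + g(3.9375) + g(4.5625) + ...].
Sum ≈ 0.4080.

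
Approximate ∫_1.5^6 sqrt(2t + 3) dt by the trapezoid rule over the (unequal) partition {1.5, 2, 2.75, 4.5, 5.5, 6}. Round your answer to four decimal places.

14.4479

Subinterval widths: 0.5, 0.75, 1.75, 1, 0.5.
f(1.5) ≈ 2.4495, f(2) ≈ 2.6458, f(2.75) ≈ 2.9155, f(4.5) ≈ 3.4641, f(5.5) ≈ 3.7417, f(6) ≈ 3.8730.
On each subinterval the trapezoid contributes (Δt_i/2)·[f(t_{i-1}) + f(t_i)].
Sum ≈ 14.4479.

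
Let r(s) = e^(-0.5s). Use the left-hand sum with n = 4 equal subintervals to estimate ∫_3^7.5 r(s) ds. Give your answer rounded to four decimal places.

Δs = (7.5 − 3)/4 = 1.125.
Left endpoints: 3, 4.125, 5.25, 6.375.
r(3) ≈ 0.2231, r(4.125) ≈ 0.1271, r(5.25) ≈ 0.0724, r(6.375) ≈ 0.0413.
Sum = Δs · [r(3) + r(4.125) + r(5.25) + r(6.375)].
Sum ≈ 0.5220.

0.5220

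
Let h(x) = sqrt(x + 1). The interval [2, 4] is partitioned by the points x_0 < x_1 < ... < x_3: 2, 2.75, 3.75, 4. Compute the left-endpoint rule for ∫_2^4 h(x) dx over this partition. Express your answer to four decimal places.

3.7804

Subinterval widths: 0.75, 1, 0.25.
Left endpoints: 2, 2.75, 3.75.
h(2) ≈ 1.7321, h(2.75) ≈ 1.9365, h(3.75) ≈ 2.1794.
Sum = Σ Δx_i · h(x_i).
Sum ≈ 3.7804.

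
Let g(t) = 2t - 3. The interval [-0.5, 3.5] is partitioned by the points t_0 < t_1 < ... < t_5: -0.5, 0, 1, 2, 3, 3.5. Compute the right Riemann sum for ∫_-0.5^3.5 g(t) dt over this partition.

3.5

Subinterval widths: 0.5, 1, 1, 1, 0.5.
Right endpoints: 0, 1, 2, 3, 3.5.
g(0) = -3, g(1) = -1, g(2) = 1, g(3) = 3, g(3.5) = 4.
Sum = Σ Δt_i · g(t_i).
Sum = 3.5.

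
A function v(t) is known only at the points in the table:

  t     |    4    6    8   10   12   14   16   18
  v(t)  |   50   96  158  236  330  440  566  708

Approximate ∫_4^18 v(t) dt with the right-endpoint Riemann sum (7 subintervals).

5068

Δt = 2.
Sum = 2·[96 + 158 + 236 + 330 + 440 + 566 + 708] = 5068.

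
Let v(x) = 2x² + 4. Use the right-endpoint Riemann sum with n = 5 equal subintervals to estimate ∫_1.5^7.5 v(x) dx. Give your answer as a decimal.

370.68

Δx = (7.5 − 1.5)/5 = 1.2.
Right endpoints: 2.7, 3.9, 5.1, 6.3, 7.5.
v(2.7) = 18.58, v(3.9) = 34.42, v(5.1) = 56.02, v(6.3) = 83.38, v(7.5) = 116.5.
Sum = Δx · [v(2.7) + v(3.9) + v(5.1) + v(6.3) + v(7.5)].
Sum = 370.68.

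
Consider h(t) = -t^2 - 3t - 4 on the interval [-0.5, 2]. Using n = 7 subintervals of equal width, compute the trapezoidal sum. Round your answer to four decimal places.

Δt = (2 − (-0.5))/7 = 5/14.
h(-0.5) = -2.75, h(-1/7) = -176/49, h(3/14) = -919/196, h(4/7) = -296/49, h(13/14) = -1499/196, h(9/7) = -466/49, h(23/14) = -2279/196, h(2) = -14.
T_7 = (Δt/2)·[h(t_0) + 2h(t_1) + ... + 2h(t_{6}) + h(t_7)].
Sum ≈ -18.3865.

-18.3865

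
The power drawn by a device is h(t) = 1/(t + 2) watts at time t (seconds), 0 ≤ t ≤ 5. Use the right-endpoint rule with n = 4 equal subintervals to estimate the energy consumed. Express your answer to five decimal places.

Δt = (5 − 0)/4 = 1.25.
Right endpoints: 1.25, 2.5, 3.75, 5.
h(1.25) = 4/13, h(2.5) = 2/9, h(3.75) = 4/23, h(5) = 1/7.
Sum = Δt · [h(1.25) + h(2.5) + h(3.75) + h(5)].
Sum ≈ 1.05836.

1.05836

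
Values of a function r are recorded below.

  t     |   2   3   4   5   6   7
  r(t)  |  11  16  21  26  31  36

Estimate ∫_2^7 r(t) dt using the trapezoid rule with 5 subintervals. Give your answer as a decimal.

Δt = 1.
T_5 = (1/2)·[11 + 2·16 + 2·21 + 2·26 + 2·31 + 36] = 117.5.

117.5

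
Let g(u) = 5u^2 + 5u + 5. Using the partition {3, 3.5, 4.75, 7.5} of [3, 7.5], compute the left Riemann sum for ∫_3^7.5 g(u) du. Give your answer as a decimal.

526.484375

Subinterval widths: 0.5, 1.25, 2.75.
Left endpoints: 3, 3.5, 4.75.
g(3) = 65, g(3.5) = 83.75, g(4.75) = 141.5625.
Sum = Σ Δu_i · g(u_i).
Sum = 526.484375.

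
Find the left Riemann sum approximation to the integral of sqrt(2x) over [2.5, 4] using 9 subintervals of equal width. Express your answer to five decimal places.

Δx = (4 − 2.5)/9 = 1/6.
Left endpoints: 2.5, 8/3, 17/6, 3, 19/6, 10/3, 3.5, 11/3, 23/6.
f(2.5) ≈ 2.23607, f(8/3) ≈ 2.30940, f(17/6) ≈ 2.38048, f(3) ≈ 2.44949, f(19/6) ≈ 2.51661, f(10/3) ≈ 2.58199, f(3.5) ≈ 2.64575, f(11/3) ≈ 2.70801, f(23/6) ≈ 2.76887.
Sum = Δx · [f(2.5) + f(8/3) + f(17/6) + ...].
Sum ≈ 3.76611.

3.76611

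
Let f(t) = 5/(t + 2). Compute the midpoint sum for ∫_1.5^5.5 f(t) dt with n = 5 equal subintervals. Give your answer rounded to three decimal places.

Δt = (5.5 − 1.5)/5 = 0.8.
Midpoints: 1.9, 2.7, 3.5, 4.3, 5.1.
f(1.9) = 50/39, f(2.7) = 50/47, f(3.5) = 10/11, f(4.3) = 50/63, f(5.1) = 50/71.
Sum = Δt · [f(1.9) + f(2.7) + f(3.5) + f(4.3) + f(5.1)].
Sum ≈ 3.802.

3.802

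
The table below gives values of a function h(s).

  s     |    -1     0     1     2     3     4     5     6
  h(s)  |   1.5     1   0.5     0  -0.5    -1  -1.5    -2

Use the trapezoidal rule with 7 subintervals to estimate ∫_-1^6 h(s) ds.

Δs = 1.
T_7 = (1/2)·[1.5 + 2·1 + 2·0.5 + 2·0 + 2·(-0.5) + 2·(-1) + 2·(-1.5) + (-2)] = -1.75.

-1.75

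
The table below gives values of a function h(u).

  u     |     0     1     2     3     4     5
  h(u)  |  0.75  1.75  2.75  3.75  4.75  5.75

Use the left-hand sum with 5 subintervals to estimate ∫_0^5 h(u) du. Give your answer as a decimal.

13.75

Δu = 1.
Sum = 1·[0.75 + 1.75 + 2.75 + 3.75 + 4.75] = 13.75.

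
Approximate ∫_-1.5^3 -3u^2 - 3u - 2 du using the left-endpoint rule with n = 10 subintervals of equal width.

Δu = (3 − (-1.5))/10 = 0.45.
Left endpoints: -1.5, -1.05, -0.6, -0.15, 0.3, 0.75, 1.2, 1.65, 2.1, 2.55.
f(-1.5) = -4.25, f(-1.05) = -2.1575, f(-0.6) = -1.28, f(-0.15) = -1.6175, f(0.3) = -3.17, f(0.75) = -5.9375, f(1.2) = -9.92, f(1.65) = -15.1175, f(2.1) = -21.53, f(2.55) = -29.1575.
Sum = Δu · [f(-1.5) + f(-1.05) + f(-0.6) + ...].
Sum = -42.361875.

-42.361875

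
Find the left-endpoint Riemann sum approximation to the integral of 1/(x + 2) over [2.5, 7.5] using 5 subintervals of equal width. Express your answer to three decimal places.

0.809

Δx = (7.5 − 2.5)/5 = 1.
Left endpoints: 2.5, 3.5, 4.5, 5.5, 6.5.
f(2.5) = 2/9, f(3.5) = 2/11, f(4.5) = 2/13, f(5.5) = 2/15, f(6.5) = 2/17.
Sum = Δx · [f(2.5) + f(3.5) + f(4.5) + f(5.5) + f(6.5)].
Sum ≈ 0.809.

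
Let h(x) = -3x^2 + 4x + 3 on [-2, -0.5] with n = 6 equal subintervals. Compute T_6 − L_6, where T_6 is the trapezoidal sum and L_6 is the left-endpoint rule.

2.15625

T_6 = -10.921875.
L_6 = -13.078125.
T_6 − L_6 = 2.15625.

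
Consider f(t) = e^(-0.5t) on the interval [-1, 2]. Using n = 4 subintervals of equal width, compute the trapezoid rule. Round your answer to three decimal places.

Δt = (2 − (-1))/4 = 0.75.
f(-1) ≈ 1.649, f(-0.25) ≈ 1.133, f(0.5) ≈ 0.779, f(1.25) ≈ 0.535, f(2) ≈ 0.368.
T_4 = (Δt/2)·[f(t_0) + 2f(t_1) + 2f(t_2) + 2f(t_3) + f(t_4)].
Sum ≈ 2.592.

2.592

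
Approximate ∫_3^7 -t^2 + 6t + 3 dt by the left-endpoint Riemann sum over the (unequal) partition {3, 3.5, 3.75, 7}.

46.109375

Subinterval widths: 0.5, 0.25, 3.25.
Left endpoints: 3, 3.5, 3.75.
f(3) = 12, f(3.5) = 11.75, f(3.75) = 11.4375.
Sum = Σ Δt_i · f(t_i).
Sum = 46.109375.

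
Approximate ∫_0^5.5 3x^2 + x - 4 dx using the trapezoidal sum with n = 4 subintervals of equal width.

164.69921875

Δx = (5.5 − 0)/4 = 1.375.
f(0) = -4, f(1.375) = 3.046875, f(2.75) = 21.4375, f(4.125) = 51.171875, f(5.5) = 92.25.
T_4 = (Δx/2)·[f(x_0) + 2f(x_1) + 2f(x_2) + 2f(x_3) + f(x_4)].
Sum = 164.69921875.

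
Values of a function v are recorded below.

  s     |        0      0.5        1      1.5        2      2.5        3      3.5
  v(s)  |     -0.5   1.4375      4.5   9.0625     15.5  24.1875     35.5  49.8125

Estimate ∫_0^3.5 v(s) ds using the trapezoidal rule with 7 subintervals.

57.421875

Δs = 0.5.
T_7 = (0.5/2)·[(-0.5) + 2·1.4375 + 2·4.5 + 2·9.0625 + 2·15.5 + 2·24.1875 + 2·35.5 + 49.8125] = 57.421875.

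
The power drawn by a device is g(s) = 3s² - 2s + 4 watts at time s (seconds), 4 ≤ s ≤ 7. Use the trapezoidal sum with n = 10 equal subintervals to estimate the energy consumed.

Δs = (7 − 4)/10 = 0.3.
g(4) = 44, g(4.3) = 50.87, g(4.6) = 58.28, g(4.9) = 66.23, g(5.2) = 74.72, g(5.5) = 83.75, g(5.8) = 93.32, g(6.1) = 103.43, g(6.4) = 114.08, g(6.7) = 125.27, g(7) = 137.
T_10 = (Δs/2)·[g(s_0) + 2g(s_1) + ... + 2g(s_{9}) + g(s_10)].
Sum = 258.135.

258.135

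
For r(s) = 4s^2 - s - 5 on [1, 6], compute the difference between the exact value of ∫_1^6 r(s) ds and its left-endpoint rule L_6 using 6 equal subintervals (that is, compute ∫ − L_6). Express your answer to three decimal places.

53.935

Exact integral: ∫_1^6 r(s) ds ≈ 244.16667.
L_6 ≈ 190.23148.
Error ≈ 244.16667 − 190.23148 ≈ 53.935.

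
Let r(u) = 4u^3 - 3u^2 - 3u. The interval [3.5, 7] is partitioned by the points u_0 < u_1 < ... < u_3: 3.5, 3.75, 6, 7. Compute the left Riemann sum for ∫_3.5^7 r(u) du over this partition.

1123.4375

Subinterval widths: 0.25, 2.25, 1.
Left endpoints: 3.5, 3.75, 6.
r(3.5) = 124.25, r(3.75) = 157.5, r(6) = 738.
Sum = Σ Δu_i · r(u_i).
Sum = 1123.4375.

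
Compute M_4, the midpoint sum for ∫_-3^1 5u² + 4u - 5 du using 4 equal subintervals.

9

Δu = (1 − (-3))/4 = 1.
Midpoints: -2.5, -1.5, -0.5, 0.5.
f(-2.5) = 16.25, f(-1.5) = 0.25, f(-0.5) = -5.75, f(0.5) = -1.75.
Sum = Δu · [f(-2.5) + f(-1.5) + f(-0.5) + f(0.5)].
Sum = 9.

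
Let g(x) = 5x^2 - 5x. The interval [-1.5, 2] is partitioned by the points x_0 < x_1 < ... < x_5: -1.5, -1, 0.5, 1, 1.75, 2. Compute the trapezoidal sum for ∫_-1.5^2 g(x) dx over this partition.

17.96875

Subinterval widths: 0.5, 1.5, 0.5, 0.75, 0.25.
g(-1.5) = 18.75, g(-1) = 10, g(0.5) = -1.25, g(1) = 0, g(1.75) = 6.5625, g(2) = 10.
On each subinterval the trapezoid contributes (Δx_i/2)·[g(x_{i-1}) + g(x_i)].
Sum = 17.96875.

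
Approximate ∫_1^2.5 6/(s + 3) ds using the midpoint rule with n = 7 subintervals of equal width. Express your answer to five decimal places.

Δs = (2.5 − 1)/7 = 3/14.
Midpoints: 31/28, 37/28, 43/28, 1.75, 55/28, 61/28, 67/28.
f(31/28) = 168/115, f(37/28) = 168/121, f(43/28) = 168/127, f(1.75) = 24/19, f(55/28) = 168/139, f(61/28) = 168/145, f(67/28) = 168/151.
Sum = Δs · [f(31/28) + f(37/28) + f(43/28) + ...].
Sum ≈ 1.91038.

1.91038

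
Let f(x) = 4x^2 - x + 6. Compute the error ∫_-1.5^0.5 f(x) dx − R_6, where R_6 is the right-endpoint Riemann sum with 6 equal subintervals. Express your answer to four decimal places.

Exact integral: ∫_-1.5^0.5 f(x) dx ≈ 17.666667.
R_6 ≈ 16.148148.
Error ≈ 17.666667 − 16.148148 ≈ 1.5185.

1.5185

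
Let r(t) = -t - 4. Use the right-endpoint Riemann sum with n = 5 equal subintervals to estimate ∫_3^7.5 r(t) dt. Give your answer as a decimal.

Δt = (7.5 − 3)/5 = 0.9.
Right endpoints: 3.9, 4.8, 5.7, 6.6, 7.5.
r(3.9) = -7.9, r(4.8) = -8.8, r(5.7) = -9.7, r(6.6) = -10.6, r(7.5) = -11.5.
Sum = Δt · [r(3.9) + r(4.8) + r(5.7) + r(6.6) + r(7.5)].
Sum = -43.65.

-43.65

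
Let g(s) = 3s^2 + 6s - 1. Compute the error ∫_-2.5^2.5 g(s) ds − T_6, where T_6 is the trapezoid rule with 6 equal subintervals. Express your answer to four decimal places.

Exact integral: ∫_-2.5^2.5 g(s) ds = 26.25.
T_6 ≈ 27.986111.
Error ≈ 26.25 − 27.986111 ≈ -1.7361.

-1.7361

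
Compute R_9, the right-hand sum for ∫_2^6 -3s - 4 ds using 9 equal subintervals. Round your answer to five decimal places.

Δs = (6 − 2)/9 = 4/9.
Right endpoints: 22/9, 26/9, 10/3, 34/9, 38/9, 14/3, 46/9, 50/9, 6.
f(22/9) = -34/3, f(26/9) = -38/3, f(10/3) = -14, f(34/9) = -46/3, f(38/9) = -50/3, f(14/3) = -18, f(46/9) = -58/3, f(50/9) = -62/3, f(6) = -22.
Sum = Δs · [f(22/9) + f(26/9) + f(10/3) + ...].
Sum ≈ -66.66667.

-66.66667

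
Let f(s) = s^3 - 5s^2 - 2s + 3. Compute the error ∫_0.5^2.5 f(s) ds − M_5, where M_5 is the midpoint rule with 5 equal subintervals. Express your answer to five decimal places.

Exact integral: ∫_0.5^2.5 f(s) ds ≈ -16.0833333.
M_5 = -16.07.
Error ≈ -16.0833333 − (-16.07) ≈ -0.01333.

-0.01333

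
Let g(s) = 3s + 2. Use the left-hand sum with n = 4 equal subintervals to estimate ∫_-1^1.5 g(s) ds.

4.53125

Δs = (1.5 − (-1))/4 = 0.625.
Left endpoints: -1, -0.375, 0.25, 0.875.
g(-1) = -1, g(-0.375) = 0.875, g(0.25) = 2.75, g(0.875) = 4.625.
Sum = Δs · [g(-1) + g(-0.375) + g(0.25) + g(0.875)].
Sum = 4.53125.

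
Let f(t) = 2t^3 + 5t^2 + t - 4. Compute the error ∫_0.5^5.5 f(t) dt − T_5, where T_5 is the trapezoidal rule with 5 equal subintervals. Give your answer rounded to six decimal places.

-19.166667

Exact integral: ∫_0.5^5.5 f(t) dt ≈ 729.58333333.
T_5 = 748.75.
Error ≈ 729.58333333 − 748.75 ≈ -19.166667.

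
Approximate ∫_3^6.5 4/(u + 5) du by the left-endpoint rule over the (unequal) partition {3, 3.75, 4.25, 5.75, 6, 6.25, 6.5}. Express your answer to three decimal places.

1.525

Subinterval widths: 0.75, 0.5, 1.5, 0.25, 0.25, 0.25.
Left endpoints: 3, 3.75, 4.25, 5.75, 6, 6.25.
f(3) = 0.5, f(3.75) = 16/35, f(4.25) = 16/37, f(5.75) = 16/43, f(6) = 4/11, f(6.25) = 16/45.
Sum = Σ Δu_i · f(u_i).
Sum ≈ 1.525.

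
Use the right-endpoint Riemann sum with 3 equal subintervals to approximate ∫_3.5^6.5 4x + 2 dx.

Δx = (6.5 − 3.5)/3 = 1.
Right endpoints: 4.5, 5.5, 6.5.
f(4.5) = 20, f(5.5) = 24, f(6.5) = 28.
Sum = Δx · [f(4.5) + f(5.5) + f(6.5)].
Sum = 72.

72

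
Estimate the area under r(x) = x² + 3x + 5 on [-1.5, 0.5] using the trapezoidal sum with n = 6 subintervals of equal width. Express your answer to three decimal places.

Δx = (0.5 − (-1.5))/6 = 1/3.
r(-1.5) = 2.75, r(-7/6) = 103/36, r(-5/6) = 115/36, r(-0.5) = 3.75, r(-1/6) = 163/36, r(1/6) = 199/36, r(0.5) = 6.75.
T_6 = (Δx/2)·[r(x_0) + 2r(x_1) + ... + 2r(x_{5}) + r(x_6)].
Sum ≈ 8.204.

8.204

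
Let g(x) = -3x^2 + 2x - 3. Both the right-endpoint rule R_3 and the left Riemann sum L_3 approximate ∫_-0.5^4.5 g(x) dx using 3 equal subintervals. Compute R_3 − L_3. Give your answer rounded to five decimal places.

-83.33333

R_3 ≈ -134.8611111.
L_3 ≈ -51.5277778.
R_3 − L_3 ≈ -83.33333.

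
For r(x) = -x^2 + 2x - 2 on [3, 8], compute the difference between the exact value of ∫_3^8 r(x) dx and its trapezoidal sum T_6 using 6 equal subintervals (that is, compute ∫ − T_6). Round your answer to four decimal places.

Exact integral: ∫_3^8 r(x) dx ≈ -116.666667.
T_6 ≈ -117.245370.
Error ≈ -116.666667 − (-117.245370) ≈ 0.5787.

0.5787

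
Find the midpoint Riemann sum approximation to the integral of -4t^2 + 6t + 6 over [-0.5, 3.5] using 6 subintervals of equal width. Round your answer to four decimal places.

Δt = (3.5 − (-0.5))/6 = 2/3.
Midpoints: -1/6, 0.5, 7/6, 11/6, 2.5, 19/6.
f(-1/6) = 44/9, f(0.5) = 8, f(7/6) = 68/9, f(11/6) = 32/9, f(2.5) = -4, f(19/6) = -136/9.
Sum = Δt · [f(-1/6) + f(0.5) + f(7/6) + ...].
Sum ≈ 3.2593.

3.2593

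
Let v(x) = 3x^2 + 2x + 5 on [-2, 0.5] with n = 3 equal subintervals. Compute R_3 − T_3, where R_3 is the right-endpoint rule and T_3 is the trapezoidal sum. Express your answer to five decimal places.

-2.60417

R_3 ≈ 15.1388889.
T_3 ≈ 17.7430556.
R_3 − T_3 ≈ -2.60417.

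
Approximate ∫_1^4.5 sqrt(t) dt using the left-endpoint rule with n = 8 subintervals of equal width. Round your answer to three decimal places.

5.448

Δt = (4.5 − 1)/8 = 0.4375.
Left endpoints: 1, 1.4375, 1.875, 2.3125, 2.75, 3.1875, 3.625, 4.0625.
f(1) ≈ 1.000, f(1.4375) ≈ 1.199, f(1.875) ≈ 1.369, f(2.3125) ≈ 1.521, f(2.75) ≈ 1.658, f(3.1875) ≈ 1.785, f(3.625) ≈ 1.904, f(4.0625) ≈ 2.016.
Sum = Δt · [f(1) + f(1.4375) + f(1.875) + ...].
Sum ≈ 5.448.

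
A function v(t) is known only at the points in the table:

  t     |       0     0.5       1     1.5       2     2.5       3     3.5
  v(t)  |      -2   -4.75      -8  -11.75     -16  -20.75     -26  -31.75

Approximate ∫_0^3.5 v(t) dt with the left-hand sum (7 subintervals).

-44.625

Δt = 0.5.
Sum = 0.5·[(-2) + (-4.75) + (-8) + (-11.75) + (-16) + (-20.75) + (-26)] = -44.625.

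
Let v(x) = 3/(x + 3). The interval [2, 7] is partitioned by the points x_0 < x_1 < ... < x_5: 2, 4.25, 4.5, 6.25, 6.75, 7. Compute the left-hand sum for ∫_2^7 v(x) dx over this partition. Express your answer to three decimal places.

2.393

Subinterval widths: 2.25, 0.25, 1.75, 0.5, 0.25.
Left endpoints: 2, 4.25, 4.5, 6.25, 6.75.
v(2) = 0.6, v(4.25) = 12/29, v(4.5) = 0.4, v(6.25) = 12/37, v(6.75) = 4/13.
Sum = Σ Δx_i · v(x_i).
Sum ≈ 2.393.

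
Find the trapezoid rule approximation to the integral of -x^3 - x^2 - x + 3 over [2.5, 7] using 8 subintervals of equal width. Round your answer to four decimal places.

-711.1033

Δx = (7 − 2.5)/8 = 0.5625.
f(2.5) = -21.375, f(3.0625) = -156321/4096, f(3.625) = -31437/512, f(4.1875) = -377451/4096, f(4.75) = -131.484375, f(5.3125) = -739197/4096, f(5.875) = -122967/512, f(6.4375) = -1276551/4096, f(7) = -396.
T_8 = (Δx/2)·[f(x_0) + 2f(x_1) + ... + 2f(x_{7}) + f(x_8)].
Sum ≈ -711.1033.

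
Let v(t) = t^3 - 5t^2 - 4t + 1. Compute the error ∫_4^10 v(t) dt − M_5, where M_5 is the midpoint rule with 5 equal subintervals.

11.52

Exact integral: ∫_4^10 v(t) dt = 714.
M_5 = 702.48.
Error = 714 − 702.48 = 11.52.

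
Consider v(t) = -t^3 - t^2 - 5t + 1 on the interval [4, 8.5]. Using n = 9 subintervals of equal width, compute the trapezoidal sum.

Δt = (8.5 − 4)/9 = 0.5.
v(4) = -99, v(4.5) = -132.875, v(5) = -174, v(5.5) = -223.125, v(6) = -281, v(6.5) = -348.375, v(7) = -426, v(7.5) = -514.625, v(8) = -615, v(8.5) = -727.875.
T_9 = (Δt/2)·[v(t_0) + 2v(t_1) + ... + 2v(t_{8}) + v(t_9)].
Sum = -1564.21875.

-1564.21875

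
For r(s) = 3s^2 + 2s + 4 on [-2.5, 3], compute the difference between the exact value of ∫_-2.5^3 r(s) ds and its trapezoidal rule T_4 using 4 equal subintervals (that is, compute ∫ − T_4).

Exact integral: ∫_-2.5^3 r(s) ds = 67.375.
T_4 = 72.57421875.
Error = 67.375 − 72.57421875 = -5.19921875.

-5.19921875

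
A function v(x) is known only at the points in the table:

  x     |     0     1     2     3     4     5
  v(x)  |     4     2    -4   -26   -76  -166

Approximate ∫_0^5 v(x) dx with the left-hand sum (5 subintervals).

Δx = 1.
Sum = 1·[4 + 2 + (-4) + (-26) + (-76)] = -100.

-100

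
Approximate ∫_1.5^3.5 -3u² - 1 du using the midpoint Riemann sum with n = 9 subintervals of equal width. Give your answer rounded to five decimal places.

Δu = (3.5 − 1.5)/9 = 2/9.
Midpoints: 29/18, 11/6, 37/18, 41/18, 2.5, 49/18, 53/18, 19/6, 61/18.
f(29/18) = -949/108, f(11/6) = -133/12, f(37/18) = -1477/108, f(41/18) = -1789/108, f(2.5) = -19.75, f(49/18) = -2509/108, f(53/18) = -2917/108, f(19/6) = -373/12, f(61/18) = -3829/108.
Sum = Δu · [f(29/18) + f(11/6) + f(37/18) + ...].
Sum ≈ -41.47531.

-41.47531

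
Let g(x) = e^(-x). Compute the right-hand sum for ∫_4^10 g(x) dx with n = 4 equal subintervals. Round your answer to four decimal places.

Δx = (10 − 4)/4 = 1.5.
Right endpoints: 5.5, 7, 8.5, 10.
g(5.5) ≈ 0.0041, g(7) ≈ 0.0009, g(8.5) ≈ 0.0002, g(10) ≈ 0.0000.
Sum = Δx · [g(5.5) + g(7) + g(8.5) + g(10)].
Sum ≈ 0.0079.

0.0079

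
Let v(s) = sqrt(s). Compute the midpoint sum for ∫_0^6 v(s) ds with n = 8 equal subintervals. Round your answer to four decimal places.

Δs = (6 − 0)/8 = 0.75.
Midpoints: 0.375, 1.125, 1.875, 2.625, 3.375, 4.125, 4.875, 5.625.
v(0.375) ≈ 0.6124, v(1.125) ≈ 1.0607, v(1.875) ≈ 1.3693, v(2.625) ≈ 1.6202, v(3.375) ≈ 1.8371, v(4.125) ≈ 2.0310, v(4.875) ≈ 2.2079, v(5.625) ≈ 2.3717.
Sum = Δs · [v(0.375) + v(1.125) + v(1.875) + ...].
Sum ≈ 9.8327.

9.8327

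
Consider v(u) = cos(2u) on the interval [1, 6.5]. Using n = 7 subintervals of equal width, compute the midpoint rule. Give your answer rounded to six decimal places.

Δu = (6.5 − 1)/7 = 11/14.
Midpoints: 39/28, 61/28, 83/28, 3.75, 127/28, 149/28, 171/28.
v(39/28) ≈ -0.937341, v(61/28) ≈ -0.347821, v(83/28) ≈ 0.937781, v(3.75) ≈ 0.346635, v(127/28) ≈ -0.938219, v(149/28) ≈ -0.345449, v(171/28) ≈ 0.938656.
Sum = Δu · [v(39/28) + v(61/28) + v(83/28) + ...].
Sum ≈ -0.271667.

-0.271667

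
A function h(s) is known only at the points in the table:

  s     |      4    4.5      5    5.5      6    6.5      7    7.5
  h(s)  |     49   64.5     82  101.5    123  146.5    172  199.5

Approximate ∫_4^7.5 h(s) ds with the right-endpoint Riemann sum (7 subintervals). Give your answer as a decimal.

444.5

Δs = 0.5.
Sum = 0.5·[64.5 + 82 + 101.5 + 123 + 146.5 + 172 + 199.5] = 444.5.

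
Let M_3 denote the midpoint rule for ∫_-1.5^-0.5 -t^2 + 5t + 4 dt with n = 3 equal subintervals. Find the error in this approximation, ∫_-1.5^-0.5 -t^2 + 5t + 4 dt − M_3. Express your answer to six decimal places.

Exact integral: ∫_-1.5^-0.5 f(t) dt ≈ -2.08333333.
M_3 ≈ -2.07407407.
Error ≈ -2.08333333 − (-2.07407407) ≈ -0.009259.

-0.009259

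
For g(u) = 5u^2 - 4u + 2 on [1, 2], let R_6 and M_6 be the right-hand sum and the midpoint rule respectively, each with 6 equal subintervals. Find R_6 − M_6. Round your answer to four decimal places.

R_6 ≈ 8.606481.
M_6 ≈ 7.655093.
R_6 − M_6 ≈ 0.9514.

0.9514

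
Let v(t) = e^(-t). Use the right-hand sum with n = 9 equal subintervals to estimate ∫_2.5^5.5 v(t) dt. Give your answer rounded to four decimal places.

0.0657

Δt = (5.5 − 2.5)/9 = 1/3.
Right endpoints: 17/6, 19/6, 3.5, 23/6, 25/6, 4.5, 29/6, 31/6, 5.5.
v(17/6) ≈ 0.0588, v(19/6) ≈ 0.0421, v(3.5) ≈ 0.0302, v(23/6) ≈ 0.0216, v(25/6) ≈ 0.0155, v(4.5) ≈ 0.0111, v(29/6) ≈ 0.0080, v(31/6) ≈ 0.0057, v(5.5) ≈ 0.0041.
Sum = Δt · [v(17/6) + v(19/6) + v(3.5) + ...].
Sum ≈ 0.0657.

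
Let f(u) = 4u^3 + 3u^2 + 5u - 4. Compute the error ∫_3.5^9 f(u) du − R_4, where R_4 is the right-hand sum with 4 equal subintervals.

-2182.7265625

Exact integral: ∫_3.5^9 f(u) du = 7246.9375.
R_4 = 9429.6640625.
Error = 7246.9375 − 9429.6640625 = -2182.7265625.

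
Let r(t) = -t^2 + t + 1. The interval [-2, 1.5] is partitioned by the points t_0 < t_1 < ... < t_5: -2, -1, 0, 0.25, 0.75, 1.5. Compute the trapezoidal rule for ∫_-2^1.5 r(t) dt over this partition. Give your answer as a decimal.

Subinterval widths: 1, 1, 0.25, 0.5, 0.75.
r(-2) = -5, r(-1) = -1, r(0) = 1, r(0.25) = 1.1875, r(0.75) = 1.1875, r(1.5) = 0.25.
On each subinterval the trapezoid contributes (Δt_i/2)·[r(t_{i-1}) + r(t_i)].
Sum = -1.59375.

-1.59375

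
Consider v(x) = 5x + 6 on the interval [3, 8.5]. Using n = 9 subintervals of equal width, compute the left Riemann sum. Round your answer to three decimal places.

Δx = (8.5 − 3)/9 = 11/18.
Left endpoints: 3, 65/18, 38/9, 29/6, 49/9, 109/18, 20/3, 131/18, 71/9.
v(3) = 21, v(65/18) = 433/18, v(38/9) = 244/9, v(29/6) = 181/6, v(49/9) = 299/9, v(109/18) = 653/18, v(20/3) = 118/3, v(131/18) = 763/18, v(71/9) = 409/9.
Sum = Δx · [v(3) + v(65/18) + v(38/9) + ...].
Sum ≈ 182.722.

182.722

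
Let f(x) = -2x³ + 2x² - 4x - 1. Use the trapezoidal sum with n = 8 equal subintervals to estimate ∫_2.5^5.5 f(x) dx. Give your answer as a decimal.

-390.046875

Δx = (5.5 − 2.5)/8 = 0.375.
f(2.5) = -29.75, f(2.875) = -43.49609375, f(3.25) = -61.53125, f(3.625) = -84.48828125, f(4) = -113, f(4.375) = -147.69921875, f(4.75) = -189.21875, f(5.125) = -238.19140625, f(5.5) = -295.25.
T_8 = (Δx/2)·[f(x_0) + 2f(x_1) + ... + 2f(x_{7}) + f(x_8)].
Sum = -390.046875.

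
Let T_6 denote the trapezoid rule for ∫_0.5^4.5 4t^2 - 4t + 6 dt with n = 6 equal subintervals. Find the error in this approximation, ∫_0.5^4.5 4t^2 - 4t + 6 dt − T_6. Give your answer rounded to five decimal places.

Exact integral: ∫_0.5^4.5 f(t) dt ≈ 105.3333333.
T_6 ≈ 106.5185185.
Error ≈ 105.3333333 − 106.5185185 ≈ -1.18519.

-1.18519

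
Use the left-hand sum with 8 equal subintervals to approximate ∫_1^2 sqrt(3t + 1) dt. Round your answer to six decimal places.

Δt = (2 − 1)/8 = 0.125.
Left endpoints: 1, 1.125, 1.25, 1.375, 1.5, 1.625, 1.75, 1.875.
f(1) ≈ 2.000000, f(1.125) ≈ 2.091650, f(1.25) ≈ 2.179449, f(1.375) ≈ 2.263846, f(1.5) ≈ 2.345208, f(1.625) ≈ 2.423840, f(1.75) ≈ 2.500000, f(1.875) ≈ 2.573908.
Sum = Δt · [f(1) + f(1.125) + f(1.25) + ...].
Sum ≈ 2.297238.

2.297238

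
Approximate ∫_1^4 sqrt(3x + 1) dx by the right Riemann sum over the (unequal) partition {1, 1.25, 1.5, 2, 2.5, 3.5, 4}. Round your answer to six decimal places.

9.105719

Subinterval widths: 0.25, 0.25, 0.5, 0.5, 1, 0.5.
Right endpoints: 1.25, 1.5, 2, 2.5, 3.5, 4.
f(1.25) ≈ 2.179449, f(1.5) ≈ 2.345208, f(2) ≈ 2.645751, f(2.5) ≈ 2.915476, f(3.5) ≈ 3.391165, f(4) ≈ 3.605551.
Sum = Σ Δx_i · f(x_i).
Sum ≈ 9.105719.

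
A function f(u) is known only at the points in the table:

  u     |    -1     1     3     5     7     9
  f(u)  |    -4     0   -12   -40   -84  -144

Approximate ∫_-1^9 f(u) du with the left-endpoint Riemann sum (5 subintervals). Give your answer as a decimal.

Δu = 2.
Sum = 2·[(-4) + 0 + (-12) + (-40) + (-84)] = -280.

-280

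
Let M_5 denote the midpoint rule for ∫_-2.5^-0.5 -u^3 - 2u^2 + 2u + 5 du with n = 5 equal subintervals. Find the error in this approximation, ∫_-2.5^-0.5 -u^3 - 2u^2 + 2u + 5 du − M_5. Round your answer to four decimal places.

0.0667

Exact integral: ∫_-2.5^-0.5 f(u) du ≈ 3.416667.
M_5 = 3.35.
Error ≈ 3.416667 − 3.35 ≈ 0.0667.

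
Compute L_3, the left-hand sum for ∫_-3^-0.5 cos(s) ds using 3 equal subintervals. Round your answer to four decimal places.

-1.0967

Δs = (-0.5 − (-3))/3 = 5/6.
Left endpoints: -3, -13/6, -4/3.
f(-3) ≈ -0.9900, f(-13/6) ≈ -0.5612, f(-4/3) ≈ 0.2352.
Sum = Δs · [f(-3) + f(-13/6) + f(-4/3)].
Sum ≈ -1.0967.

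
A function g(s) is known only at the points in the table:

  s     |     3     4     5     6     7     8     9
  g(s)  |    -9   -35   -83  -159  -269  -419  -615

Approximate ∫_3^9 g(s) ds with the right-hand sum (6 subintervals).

Δs = 1.
Sum = 1·[(-35) + (-83) + (-159) + (-269) + (-419) + (-615)] = -1580.

-1580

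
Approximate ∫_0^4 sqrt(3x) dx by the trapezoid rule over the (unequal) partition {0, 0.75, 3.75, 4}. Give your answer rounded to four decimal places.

8.6959

Subinterval widths: 0.75, 3, 0.25.
f(0) ≈ 0.0000, f(0.75) ≈ 1.5000, f(3.75) ≈ 3.3541, f(4) ≈ 3.4641.
On each subinterval the trapezoid contributes (Δx_i/2)·[f(x_{i-1}) + f(x_i)].
Sum ≈ 8.6959.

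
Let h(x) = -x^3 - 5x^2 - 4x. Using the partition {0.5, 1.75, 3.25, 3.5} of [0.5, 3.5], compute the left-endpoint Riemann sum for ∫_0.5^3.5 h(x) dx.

-70.76171875

Subinterval widths: 1.25, 1.5, 0.25.
Left endpoints: 0.5, 1.75, 3.25.
h(0.5) = -3.375, h(1.75) = -27.671875, h(3.25) = -100.140625.
Sum = Σ Δx_i · h(x_i).
Sum = -70.76171875.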